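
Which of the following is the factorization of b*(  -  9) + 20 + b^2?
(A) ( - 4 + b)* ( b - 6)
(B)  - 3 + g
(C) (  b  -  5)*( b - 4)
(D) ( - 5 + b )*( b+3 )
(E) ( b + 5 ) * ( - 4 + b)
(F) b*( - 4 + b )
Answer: C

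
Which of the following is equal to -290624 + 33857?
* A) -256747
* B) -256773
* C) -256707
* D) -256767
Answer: D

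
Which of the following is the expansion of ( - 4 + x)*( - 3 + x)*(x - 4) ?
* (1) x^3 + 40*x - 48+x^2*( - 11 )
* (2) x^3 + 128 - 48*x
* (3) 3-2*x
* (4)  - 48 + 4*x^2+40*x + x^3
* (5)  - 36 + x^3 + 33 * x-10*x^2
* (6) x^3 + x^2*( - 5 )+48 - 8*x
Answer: 1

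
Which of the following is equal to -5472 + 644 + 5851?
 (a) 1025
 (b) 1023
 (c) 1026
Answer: b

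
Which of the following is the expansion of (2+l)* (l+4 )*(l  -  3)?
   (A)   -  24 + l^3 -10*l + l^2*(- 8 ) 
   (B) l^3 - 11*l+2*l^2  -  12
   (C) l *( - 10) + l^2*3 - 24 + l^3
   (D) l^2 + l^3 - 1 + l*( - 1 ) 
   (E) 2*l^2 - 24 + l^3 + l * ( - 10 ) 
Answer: C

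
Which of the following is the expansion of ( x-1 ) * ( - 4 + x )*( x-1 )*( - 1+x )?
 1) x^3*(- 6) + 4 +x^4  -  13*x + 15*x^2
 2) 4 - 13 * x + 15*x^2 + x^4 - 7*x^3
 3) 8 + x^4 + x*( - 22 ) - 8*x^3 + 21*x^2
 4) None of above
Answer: 2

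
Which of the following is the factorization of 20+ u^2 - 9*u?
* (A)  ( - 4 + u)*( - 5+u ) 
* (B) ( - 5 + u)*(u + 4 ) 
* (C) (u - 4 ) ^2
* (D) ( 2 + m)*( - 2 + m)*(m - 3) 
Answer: A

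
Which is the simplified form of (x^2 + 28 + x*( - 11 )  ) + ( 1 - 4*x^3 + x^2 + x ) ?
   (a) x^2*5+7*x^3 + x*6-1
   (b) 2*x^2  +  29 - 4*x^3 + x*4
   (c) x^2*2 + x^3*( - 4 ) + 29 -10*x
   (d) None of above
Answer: c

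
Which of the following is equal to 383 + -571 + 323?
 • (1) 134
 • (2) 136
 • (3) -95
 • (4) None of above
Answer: 4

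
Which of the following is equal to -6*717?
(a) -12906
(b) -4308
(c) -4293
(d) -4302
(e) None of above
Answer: d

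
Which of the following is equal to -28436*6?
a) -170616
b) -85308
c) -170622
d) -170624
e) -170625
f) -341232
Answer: a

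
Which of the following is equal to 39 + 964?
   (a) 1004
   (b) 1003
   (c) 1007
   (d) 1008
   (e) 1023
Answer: b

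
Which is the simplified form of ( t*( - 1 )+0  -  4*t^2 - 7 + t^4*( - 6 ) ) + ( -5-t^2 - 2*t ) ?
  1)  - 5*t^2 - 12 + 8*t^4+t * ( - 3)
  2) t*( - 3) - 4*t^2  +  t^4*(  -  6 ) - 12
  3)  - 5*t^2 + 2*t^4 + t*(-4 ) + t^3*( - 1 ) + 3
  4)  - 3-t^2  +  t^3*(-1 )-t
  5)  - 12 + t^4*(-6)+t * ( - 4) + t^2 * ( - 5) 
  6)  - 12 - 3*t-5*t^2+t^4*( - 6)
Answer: 6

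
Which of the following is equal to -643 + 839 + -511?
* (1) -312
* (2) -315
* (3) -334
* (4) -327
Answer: 2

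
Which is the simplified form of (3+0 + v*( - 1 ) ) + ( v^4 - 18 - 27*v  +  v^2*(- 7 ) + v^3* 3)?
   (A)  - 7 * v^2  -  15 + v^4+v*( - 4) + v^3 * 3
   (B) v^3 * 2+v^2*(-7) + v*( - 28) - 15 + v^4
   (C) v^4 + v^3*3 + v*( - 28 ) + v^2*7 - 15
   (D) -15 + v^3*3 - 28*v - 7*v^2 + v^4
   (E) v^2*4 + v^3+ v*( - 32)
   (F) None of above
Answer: D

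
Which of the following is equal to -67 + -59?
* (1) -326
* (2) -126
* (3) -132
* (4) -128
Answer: 2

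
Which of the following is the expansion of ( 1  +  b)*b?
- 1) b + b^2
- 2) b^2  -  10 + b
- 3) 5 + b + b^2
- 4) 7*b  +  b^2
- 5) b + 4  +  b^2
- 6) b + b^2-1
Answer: 1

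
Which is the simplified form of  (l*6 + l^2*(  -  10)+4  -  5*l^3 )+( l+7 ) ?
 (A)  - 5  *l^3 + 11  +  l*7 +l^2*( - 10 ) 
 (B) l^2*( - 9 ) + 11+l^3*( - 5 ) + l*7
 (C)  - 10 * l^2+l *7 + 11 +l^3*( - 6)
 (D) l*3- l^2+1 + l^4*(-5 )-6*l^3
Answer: A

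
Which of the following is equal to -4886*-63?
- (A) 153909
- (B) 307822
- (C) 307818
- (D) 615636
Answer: C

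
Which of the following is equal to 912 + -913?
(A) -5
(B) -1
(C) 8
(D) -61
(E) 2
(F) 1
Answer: B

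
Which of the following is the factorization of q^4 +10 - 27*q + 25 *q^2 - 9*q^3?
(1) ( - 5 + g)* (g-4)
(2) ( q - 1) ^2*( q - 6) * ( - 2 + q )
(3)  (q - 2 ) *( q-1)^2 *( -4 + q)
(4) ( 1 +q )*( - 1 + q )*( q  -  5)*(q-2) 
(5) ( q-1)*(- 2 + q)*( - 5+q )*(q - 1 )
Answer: 5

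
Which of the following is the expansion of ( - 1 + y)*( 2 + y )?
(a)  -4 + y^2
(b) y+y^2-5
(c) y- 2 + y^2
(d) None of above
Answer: c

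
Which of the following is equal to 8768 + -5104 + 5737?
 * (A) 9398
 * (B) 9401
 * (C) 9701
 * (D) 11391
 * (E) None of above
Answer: B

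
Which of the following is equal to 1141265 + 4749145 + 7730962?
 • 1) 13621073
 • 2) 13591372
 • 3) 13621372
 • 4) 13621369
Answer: 3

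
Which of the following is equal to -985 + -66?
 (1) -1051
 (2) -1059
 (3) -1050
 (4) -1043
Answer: 1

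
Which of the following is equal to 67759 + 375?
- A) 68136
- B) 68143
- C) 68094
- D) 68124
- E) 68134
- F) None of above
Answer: E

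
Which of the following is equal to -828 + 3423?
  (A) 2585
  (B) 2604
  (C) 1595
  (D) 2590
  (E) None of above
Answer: E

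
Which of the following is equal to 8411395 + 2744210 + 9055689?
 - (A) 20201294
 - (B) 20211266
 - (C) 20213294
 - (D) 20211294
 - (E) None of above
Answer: D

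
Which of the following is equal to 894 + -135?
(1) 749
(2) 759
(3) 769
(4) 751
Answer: 2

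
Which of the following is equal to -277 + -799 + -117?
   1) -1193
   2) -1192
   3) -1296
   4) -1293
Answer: 1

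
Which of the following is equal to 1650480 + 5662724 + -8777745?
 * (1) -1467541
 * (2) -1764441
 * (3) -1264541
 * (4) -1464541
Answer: 4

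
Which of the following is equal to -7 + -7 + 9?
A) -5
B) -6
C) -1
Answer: A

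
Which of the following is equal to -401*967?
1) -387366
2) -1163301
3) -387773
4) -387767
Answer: 4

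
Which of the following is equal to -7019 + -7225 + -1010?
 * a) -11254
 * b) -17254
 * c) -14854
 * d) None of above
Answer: d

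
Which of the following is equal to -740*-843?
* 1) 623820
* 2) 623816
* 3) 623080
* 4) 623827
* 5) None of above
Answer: 1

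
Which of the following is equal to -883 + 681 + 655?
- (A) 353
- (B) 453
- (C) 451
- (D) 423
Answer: B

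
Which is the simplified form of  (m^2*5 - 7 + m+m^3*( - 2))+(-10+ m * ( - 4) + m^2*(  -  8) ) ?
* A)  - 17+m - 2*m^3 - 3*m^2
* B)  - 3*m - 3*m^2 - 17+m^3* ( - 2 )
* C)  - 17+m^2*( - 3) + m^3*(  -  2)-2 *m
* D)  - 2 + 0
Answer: B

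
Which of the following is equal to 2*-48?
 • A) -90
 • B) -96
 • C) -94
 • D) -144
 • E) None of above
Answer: B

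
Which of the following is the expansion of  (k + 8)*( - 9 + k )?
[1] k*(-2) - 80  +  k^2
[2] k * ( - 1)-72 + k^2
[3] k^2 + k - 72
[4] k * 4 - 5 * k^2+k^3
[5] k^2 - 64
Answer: 2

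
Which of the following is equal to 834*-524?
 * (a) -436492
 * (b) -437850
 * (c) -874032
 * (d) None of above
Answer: d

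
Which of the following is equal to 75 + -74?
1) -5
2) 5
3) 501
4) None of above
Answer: 4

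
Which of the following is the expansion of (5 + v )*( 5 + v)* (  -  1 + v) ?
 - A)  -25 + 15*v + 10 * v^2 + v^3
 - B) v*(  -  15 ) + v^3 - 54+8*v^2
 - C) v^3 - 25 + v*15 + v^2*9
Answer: C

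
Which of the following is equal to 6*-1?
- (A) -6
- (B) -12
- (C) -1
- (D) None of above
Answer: A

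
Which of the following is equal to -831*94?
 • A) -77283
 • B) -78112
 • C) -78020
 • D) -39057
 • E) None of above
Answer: E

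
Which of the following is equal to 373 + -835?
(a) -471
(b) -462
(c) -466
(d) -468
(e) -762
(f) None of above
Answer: b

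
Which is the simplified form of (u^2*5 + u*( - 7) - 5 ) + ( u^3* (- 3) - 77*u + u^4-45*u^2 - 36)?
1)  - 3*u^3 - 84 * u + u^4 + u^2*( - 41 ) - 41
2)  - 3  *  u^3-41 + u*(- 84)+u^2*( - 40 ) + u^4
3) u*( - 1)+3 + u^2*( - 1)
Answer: 2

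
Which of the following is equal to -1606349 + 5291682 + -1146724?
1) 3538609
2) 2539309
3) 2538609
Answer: 3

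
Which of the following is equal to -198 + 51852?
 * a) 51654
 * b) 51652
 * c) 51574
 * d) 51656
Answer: a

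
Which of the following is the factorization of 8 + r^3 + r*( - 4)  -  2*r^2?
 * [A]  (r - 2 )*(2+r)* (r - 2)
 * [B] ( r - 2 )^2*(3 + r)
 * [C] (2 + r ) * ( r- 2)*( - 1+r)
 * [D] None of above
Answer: A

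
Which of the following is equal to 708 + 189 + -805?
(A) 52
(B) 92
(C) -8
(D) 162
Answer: B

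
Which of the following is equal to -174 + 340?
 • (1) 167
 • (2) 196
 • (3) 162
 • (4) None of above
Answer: 4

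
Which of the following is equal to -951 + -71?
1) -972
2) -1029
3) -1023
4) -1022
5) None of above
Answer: 4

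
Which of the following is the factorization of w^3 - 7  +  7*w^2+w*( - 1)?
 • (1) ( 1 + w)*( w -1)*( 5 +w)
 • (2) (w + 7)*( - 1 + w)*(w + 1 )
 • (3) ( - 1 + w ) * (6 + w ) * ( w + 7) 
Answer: 2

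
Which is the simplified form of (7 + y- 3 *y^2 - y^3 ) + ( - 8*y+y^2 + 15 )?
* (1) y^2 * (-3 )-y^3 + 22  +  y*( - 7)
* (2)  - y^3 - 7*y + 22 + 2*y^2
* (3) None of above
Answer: 3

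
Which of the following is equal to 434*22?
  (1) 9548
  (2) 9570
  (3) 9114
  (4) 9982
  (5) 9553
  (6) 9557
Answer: 1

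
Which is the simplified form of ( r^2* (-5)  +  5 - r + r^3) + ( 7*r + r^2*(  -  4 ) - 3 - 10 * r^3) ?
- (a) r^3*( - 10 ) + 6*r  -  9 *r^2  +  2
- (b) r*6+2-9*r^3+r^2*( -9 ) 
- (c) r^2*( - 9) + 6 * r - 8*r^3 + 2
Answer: b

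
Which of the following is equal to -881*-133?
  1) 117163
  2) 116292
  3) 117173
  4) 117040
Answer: 3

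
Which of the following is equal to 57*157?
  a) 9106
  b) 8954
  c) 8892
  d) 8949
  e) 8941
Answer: d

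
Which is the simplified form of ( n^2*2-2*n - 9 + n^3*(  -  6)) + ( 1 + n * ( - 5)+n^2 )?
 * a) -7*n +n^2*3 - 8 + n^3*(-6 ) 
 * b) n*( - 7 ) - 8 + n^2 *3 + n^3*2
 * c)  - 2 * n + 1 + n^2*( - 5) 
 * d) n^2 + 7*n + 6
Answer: a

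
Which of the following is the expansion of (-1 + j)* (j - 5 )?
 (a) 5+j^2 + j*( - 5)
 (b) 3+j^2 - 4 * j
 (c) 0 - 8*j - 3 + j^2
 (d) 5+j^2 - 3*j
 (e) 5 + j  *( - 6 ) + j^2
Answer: e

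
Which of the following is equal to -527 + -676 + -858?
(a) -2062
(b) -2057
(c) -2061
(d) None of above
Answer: c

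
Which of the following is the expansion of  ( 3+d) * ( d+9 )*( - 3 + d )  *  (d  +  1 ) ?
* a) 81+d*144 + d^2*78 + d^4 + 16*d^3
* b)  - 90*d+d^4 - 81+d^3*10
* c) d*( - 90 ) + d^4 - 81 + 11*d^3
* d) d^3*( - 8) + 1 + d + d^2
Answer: b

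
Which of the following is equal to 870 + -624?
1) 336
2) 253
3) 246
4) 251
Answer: 3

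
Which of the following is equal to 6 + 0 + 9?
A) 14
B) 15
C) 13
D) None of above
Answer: B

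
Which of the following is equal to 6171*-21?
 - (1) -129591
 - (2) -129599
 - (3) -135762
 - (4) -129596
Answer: 1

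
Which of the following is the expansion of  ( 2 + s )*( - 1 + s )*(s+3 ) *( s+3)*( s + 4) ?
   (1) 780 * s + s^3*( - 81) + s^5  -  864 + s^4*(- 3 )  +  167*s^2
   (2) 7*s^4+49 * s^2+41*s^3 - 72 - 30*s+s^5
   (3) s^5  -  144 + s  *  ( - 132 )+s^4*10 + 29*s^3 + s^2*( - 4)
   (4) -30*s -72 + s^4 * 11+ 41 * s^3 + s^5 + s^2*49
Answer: 4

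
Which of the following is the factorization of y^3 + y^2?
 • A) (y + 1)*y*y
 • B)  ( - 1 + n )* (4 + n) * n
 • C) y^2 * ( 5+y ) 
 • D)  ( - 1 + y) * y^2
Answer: A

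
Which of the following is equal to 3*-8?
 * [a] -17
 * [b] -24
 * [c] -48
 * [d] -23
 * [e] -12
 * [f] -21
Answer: b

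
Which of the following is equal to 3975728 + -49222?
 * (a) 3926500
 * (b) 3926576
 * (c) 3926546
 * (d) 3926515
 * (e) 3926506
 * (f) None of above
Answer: e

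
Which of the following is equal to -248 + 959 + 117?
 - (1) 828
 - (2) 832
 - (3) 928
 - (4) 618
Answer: 1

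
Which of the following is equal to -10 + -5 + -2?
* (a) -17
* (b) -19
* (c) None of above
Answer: a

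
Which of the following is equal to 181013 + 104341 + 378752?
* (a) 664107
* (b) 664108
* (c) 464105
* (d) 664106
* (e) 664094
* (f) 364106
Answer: d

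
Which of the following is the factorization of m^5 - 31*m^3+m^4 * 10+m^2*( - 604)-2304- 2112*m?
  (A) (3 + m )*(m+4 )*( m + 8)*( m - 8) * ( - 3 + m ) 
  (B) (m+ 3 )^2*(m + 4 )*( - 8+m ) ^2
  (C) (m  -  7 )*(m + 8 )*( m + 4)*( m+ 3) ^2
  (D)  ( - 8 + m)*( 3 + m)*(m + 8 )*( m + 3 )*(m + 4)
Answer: D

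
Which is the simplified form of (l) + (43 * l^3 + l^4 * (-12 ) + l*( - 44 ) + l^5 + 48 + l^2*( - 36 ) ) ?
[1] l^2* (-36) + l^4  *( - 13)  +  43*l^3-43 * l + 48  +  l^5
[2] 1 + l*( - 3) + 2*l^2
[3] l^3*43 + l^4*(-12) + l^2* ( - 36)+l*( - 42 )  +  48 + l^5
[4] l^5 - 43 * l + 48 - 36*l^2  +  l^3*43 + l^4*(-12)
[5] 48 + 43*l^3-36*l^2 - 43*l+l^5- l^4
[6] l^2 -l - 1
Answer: 4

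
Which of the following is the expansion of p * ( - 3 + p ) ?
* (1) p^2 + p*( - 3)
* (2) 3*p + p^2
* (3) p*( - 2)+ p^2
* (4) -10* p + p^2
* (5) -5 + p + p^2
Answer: 1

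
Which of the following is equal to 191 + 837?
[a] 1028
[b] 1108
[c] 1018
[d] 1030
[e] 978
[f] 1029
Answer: a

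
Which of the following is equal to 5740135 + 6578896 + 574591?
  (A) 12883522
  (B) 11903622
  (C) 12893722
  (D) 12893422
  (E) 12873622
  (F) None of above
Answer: F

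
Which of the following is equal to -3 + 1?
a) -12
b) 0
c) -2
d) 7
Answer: c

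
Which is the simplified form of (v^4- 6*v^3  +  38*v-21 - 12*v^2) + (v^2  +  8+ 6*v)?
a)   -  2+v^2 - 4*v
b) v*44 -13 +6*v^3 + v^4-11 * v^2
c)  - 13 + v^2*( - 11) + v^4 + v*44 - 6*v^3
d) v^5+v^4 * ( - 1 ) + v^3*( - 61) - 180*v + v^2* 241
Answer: c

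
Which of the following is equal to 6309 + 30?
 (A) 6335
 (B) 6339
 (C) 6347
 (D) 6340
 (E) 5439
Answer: B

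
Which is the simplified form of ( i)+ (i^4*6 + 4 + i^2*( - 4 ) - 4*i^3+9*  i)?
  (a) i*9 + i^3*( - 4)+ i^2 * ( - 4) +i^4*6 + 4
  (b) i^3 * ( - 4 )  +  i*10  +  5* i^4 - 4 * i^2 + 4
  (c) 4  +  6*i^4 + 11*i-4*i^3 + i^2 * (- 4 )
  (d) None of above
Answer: d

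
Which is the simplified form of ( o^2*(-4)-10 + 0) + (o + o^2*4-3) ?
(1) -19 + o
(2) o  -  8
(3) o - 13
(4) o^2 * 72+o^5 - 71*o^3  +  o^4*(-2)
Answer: 3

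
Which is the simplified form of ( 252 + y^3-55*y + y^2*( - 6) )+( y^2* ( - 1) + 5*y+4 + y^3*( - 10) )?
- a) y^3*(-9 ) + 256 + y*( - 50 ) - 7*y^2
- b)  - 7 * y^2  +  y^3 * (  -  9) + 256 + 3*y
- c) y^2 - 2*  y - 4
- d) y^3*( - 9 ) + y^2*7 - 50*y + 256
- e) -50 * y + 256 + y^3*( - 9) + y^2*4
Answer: a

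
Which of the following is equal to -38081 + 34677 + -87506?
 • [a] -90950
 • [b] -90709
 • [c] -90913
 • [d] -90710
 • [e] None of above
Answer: e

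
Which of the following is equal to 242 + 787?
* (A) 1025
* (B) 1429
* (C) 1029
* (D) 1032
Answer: C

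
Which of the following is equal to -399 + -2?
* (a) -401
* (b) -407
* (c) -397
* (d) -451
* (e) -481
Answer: a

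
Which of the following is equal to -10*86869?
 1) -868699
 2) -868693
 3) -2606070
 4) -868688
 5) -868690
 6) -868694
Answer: 5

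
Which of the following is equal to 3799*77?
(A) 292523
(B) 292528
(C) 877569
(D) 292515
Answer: A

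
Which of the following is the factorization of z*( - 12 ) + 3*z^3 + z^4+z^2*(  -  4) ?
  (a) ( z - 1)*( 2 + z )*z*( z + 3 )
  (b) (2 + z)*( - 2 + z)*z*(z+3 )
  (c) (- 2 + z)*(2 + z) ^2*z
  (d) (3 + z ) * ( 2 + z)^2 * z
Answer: b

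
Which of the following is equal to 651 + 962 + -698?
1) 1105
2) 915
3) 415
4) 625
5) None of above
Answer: 2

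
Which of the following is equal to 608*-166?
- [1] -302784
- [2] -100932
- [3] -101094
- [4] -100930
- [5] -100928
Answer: 5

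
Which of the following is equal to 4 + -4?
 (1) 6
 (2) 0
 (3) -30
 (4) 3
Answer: 2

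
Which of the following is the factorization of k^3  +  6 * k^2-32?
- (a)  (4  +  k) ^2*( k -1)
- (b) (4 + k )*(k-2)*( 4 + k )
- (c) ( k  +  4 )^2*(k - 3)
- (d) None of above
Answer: b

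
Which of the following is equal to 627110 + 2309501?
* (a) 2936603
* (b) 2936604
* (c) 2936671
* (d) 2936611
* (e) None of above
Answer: d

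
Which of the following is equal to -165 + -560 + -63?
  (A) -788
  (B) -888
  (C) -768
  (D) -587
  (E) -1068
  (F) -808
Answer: A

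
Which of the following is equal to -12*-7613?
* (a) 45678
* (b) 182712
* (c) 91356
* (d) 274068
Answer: c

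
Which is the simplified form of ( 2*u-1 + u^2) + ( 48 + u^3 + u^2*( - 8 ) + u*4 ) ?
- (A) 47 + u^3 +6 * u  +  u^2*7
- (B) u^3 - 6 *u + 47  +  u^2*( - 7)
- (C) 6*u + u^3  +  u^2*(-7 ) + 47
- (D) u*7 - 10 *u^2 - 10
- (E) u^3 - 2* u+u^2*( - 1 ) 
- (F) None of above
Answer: C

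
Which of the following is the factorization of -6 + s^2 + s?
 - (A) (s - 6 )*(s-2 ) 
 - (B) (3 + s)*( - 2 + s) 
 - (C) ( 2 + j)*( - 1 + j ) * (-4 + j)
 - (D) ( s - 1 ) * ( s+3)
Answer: B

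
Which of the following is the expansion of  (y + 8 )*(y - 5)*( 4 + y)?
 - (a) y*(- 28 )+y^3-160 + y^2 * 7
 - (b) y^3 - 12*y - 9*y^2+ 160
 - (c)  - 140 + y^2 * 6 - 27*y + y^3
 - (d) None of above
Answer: a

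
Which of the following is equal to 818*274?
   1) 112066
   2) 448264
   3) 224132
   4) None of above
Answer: 3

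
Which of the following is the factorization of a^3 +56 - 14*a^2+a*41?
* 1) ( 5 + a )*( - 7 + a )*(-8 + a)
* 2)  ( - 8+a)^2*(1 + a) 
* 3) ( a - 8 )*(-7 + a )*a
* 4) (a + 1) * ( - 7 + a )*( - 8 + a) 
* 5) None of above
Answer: 4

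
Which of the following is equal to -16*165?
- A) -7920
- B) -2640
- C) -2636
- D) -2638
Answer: B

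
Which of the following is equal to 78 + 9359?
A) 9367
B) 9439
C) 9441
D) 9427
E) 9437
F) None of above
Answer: E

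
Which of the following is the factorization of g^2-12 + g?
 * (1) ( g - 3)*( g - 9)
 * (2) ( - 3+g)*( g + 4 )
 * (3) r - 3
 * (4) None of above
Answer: 2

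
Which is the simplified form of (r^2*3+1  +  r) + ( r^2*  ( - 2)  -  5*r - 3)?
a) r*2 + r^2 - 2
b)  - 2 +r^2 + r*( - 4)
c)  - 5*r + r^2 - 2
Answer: b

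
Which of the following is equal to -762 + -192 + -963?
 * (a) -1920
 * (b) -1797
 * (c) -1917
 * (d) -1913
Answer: c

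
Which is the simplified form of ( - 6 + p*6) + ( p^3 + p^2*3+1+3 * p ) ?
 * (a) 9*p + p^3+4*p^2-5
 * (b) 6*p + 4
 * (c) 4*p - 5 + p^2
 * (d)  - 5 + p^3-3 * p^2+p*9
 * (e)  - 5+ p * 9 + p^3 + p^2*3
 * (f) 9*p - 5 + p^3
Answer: e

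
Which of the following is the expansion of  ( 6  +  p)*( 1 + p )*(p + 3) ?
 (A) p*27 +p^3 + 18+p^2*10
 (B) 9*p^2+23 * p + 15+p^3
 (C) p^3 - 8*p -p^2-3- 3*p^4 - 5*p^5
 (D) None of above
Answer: A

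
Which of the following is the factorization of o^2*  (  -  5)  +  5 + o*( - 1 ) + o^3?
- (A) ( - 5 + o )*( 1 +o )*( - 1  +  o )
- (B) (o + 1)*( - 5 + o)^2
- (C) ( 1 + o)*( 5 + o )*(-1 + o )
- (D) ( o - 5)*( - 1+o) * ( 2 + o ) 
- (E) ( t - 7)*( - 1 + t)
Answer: A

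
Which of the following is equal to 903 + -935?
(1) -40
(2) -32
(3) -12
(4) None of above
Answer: 2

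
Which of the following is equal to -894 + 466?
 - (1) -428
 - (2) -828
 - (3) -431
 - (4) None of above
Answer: 1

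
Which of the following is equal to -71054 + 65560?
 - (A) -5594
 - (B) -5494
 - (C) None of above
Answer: B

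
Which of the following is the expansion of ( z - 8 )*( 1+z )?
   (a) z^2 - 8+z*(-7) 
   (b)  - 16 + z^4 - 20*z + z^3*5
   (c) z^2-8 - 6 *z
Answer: a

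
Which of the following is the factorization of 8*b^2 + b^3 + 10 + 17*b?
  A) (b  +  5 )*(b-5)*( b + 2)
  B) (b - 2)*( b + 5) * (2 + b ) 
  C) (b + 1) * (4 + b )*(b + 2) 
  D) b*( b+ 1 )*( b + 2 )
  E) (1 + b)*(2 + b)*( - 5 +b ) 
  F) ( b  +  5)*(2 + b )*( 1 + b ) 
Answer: F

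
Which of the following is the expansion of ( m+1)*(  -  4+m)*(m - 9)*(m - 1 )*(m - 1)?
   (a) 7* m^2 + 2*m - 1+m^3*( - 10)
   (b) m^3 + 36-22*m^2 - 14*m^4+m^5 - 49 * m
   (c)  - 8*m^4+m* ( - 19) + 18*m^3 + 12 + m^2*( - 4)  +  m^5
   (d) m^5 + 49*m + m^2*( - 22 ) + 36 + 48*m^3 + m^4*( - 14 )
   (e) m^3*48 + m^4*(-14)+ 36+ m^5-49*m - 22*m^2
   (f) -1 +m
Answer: e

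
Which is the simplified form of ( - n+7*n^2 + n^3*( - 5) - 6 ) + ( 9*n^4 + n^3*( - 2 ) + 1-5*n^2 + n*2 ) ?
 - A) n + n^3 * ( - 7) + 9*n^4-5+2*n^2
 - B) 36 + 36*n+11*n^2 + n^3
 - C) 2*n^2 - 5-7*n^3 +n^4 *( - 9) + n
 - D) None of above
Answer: A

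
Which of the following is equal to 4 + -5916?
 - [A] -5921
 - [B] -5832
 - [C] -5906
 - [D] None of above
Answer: D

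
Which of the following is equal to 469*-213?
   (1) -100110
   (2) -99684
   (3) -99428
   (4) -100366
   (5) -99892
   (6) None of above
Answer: 6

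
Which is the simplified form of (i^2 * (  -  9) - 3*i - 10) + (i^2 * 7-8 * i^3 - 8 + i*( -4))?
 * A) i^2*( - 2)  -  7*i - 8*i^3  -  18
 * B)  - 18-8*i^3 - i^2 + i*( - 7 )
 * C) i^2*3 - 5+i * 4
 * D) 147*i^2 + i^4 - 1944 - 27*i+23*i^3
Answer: A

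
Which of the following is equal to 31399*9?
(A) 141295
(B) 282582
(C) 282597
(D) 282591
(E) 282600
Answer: D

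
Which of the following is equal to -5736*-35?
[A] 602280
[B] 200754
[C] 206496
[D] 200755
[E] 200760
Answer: E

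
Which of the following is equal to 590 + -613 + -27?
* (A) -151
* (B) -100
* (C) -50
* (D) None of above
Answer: C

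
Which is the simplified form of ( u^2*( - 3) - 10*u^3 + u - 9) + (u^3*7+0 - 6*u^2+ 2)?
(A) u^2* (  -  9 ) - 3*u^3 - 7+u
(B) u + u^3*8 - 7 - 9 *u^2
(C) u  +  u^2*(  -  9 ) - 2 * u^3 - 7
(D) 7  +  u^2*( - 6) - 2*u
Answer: A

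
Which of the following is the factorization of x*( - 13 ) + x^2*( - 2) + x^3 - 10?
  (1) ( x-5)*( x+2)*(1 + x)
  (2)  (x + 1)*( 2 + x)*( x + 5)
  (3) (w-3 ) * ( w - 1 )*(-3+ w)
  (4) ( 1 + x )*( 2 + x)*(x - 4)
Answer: 1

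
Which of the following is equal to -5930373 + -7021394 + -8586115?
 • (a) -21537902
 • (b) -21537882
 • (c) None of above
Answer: b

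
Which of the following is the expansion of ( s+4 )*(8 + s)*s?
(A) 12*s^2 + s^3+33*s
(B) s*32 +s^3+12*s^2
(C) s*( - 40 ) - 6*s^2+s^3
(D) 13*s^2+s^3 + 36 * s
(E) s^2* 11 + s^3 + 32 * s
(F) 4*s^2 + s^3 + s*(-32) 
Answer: B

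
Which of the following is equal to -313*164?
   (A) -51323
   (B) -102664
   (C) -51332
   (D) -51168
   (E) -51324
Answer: C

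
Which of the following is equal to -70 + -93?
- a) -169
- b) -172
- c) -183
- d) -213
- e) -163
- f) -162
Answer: e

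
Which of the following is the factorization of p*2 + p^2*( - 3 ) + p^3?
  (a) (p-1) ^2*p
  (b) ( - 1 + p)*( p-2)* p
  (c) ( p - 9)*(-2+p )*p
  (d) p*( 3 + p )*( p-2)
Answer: b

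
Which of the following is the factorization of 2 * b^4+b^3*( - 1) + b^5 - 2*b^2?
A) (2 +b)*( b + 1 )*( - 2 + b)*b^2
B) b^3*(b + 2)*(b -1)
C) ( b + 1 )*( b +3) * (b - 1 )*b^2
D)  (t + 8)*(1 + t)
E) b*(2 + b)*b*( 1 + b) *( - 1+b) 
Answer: E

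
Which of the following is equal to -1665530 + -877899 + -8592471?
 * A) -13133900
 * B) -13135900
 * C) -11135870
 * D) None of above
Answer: D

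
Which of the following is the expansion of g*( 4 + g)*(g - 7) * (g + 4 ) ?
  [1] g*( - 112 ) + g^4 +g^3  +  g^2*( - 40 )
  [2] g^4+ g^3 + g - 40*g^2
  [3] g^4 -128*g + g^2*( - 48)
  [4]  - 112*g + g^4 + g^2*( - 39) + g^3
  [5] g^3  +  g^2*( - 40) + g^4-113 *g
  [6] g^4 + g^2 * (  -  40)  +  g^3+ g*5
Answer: 1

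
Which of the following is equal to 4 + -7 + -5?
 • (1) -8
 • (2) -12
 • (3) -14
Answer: 1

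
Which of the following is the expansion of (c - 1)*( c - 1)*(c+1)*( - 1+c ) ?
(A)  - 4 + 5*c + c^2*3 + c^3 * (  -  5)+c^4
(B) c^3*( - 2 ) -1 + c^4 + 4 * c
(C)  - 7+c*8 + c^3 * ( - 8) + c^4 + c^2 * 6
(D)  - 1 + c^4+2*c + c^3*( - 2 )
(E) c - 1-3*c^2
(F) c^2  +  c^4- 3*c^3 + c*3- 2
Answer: D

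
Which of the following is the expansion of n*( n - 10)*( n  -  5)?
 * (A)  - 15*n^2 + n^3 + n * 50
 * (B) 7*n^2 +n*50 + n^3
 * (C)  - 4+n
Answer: A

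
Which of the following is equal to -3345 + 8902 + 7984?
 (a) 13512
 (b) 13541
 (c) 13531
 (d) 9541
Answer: b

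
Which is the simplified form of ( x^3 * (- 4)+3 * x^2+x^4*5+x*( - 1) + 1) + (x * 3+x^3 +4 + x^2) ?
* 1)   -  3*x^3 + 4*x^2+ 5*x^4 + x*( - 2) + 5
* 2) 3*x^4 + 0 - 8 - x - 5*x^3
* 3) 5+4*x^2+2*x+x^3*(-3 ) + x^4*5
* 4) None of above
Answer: 3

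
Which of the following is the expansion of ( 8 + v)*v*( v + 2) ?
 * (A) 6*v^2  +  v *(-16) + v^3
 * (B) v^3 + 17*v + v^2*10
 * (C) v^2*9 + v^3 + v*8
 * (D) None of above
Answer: D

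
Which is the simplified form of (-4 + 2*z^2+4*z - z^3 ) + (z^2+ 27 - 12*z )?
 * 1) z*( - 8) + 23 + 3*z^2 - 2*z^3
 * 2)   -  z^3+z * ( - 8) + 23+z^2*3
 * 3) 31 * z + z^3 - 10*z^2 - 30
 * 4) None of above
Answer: 2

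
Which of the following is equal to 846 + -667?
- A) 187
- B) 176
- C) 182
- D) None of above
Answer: D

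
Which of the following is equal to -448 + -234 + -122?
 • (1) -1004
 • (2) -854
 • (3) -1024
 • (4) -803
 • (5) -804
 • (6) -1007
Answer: 5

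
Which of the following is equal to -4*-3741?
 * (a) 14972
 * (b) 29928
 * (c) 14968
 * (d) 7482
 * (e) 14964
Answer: e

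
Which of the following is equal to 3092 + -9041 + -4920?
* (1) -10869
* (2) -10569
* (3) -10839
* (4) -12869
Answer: 1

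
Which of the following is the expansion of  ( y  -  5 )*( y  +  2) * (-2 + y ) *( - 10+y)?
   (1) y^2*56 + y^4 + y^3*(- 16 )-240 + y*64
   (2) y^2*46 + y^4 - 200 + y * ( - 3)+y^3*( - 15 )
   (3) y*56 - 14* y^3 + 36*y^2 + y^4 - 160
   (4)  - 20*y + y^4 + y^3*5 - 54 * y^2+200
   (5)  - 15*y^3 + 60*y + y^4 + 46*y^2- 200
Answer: 5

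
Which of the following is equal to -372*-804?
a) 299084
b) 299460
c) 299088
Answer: c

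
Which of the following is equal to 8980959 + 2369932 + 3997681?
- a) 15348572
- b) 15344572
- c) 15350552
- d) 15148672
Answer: a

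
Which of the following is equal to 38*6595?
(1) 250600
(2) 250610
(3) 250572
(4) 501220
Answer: 2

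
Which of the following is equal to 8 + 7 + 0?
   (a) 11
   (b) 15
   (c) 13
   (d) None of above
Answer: b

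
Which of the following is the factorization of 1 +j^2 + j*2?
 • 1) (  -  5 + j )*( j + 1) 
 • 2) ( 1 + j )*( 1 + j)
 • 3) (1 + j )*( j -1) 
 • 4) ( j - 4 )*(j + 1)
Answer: 2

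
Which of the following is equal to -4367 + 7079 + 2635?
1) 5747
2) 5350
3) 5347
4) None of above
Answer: 3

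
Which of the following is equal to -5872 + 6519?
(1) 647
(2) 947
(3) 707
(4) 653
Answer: 1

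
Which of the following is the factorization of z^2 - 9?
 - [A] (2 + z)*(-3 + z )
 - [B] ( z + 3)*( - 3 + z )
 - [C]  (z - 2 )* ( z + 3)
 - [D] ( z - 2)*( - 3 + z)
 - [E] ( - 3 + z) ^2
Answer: B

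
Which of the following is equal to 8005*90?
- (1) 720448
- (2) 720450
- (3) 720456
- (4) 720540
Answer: 2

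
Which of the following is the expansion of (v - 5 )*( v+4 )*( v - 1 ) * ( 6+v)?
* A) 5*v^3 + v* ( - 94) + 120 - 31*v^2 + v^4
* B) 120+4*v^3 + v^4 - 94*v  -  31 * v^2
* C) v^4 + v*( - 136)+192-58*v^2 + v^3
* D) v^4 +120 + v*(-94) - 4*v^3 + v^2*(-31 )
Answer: B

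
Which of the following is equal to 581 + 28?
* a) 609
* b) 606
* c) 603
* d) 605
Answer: a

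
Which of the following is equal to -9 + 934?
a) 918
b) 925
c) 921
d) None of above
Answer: b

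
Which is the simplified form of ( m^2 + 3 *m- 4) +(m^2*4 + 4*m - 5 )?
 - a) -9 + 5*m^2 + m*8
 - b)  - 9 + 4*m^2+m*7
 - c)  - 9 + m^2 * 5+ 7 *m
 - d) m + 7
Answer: c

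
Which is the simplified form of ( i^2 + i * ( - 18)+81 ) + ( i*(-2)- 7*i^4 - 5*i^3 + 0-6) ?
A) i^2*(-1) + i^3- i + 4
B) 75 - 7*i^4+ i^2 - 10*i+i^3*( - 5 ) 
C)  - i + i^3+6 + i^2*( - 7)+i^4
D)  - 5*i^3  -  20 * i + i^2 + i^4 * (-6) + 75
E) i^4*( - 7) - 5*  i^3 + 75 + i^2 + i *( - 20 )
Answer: E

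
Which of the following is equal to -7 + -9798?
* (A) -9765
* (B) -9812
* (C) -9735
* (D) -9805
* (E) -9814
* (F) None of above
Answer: D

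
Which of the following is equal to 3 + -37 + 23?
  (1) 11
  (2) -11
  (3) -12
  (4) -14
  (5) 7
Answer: 2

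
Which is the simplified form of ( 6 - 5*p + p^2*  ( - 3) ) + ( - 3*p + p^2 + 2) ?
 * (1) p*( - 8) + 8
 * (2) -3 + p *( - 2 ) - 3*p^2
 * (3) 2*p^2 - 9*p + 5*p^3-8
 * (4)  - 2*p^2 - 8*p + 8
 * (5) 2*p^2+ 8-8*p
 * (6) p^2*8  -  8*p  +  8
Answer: 4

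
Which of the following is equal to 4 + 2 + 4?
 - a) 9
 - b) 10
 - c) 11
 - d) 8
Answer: b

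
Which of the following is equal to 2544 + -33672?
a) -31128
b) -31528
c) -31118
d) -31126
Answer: a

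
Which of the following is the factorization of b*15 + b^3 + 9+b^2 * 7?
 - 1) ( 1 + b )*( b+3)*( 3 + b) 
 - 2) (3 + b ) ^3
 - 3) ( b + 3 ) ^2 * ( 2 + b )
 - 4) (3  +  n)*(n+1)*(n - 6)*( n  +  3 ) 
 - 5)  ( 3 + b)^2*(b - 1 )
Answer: 1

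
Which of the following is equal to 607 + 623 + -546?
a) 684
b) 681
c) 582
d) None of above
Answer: a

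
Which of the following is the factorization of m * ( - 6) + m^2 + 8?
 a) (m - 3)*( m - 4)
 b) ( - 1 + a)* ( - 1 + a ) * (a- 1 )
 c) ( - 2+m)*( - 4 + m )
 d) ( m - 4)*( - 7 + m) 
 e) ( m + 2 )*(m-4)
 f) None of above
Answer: c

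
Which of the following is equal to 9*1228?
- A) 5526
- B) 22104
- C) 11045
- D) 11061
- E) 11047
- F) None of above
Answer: F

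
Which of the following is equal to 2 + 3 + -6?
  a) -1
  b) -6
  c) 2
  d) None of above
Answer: a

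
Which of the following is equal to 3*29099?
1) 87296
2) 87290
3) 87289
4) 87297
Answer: 4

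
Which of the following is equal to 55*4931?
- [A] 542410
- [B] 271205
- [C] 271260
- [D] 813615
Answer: B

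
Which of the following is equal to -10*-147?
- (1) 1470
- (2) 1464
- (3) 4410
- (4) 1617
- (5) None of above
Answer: 1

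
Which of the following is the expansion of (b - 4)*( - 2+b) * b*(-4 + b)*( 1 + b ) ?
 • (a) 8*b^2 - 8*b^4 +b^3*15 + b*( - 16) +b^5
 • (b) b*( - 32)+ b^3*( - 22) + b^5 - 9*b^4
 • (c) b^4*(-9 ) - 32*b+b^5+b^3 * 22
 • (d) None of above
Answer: c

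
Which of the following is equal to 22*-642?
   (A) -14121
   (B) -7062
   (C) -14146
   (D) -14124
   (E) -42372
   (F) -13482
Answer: D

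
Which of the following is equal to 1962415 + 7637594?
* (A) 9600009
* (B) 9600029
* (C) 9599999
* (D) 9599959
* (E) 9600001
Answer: A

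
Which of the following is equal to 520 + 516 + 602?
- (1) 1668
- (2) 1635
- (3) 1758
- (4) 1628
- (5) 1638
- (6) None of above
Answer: 5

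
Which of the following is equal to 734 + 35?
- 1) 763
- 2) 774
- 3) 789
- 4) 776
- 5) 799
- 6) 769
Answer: 6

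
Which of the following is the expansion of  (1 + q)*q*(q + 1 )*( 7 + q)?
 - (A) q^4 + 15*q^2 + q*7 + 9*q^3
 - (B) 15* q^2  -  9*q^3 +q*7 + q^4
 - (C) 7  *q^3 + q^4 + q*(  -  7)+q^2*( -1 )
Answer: A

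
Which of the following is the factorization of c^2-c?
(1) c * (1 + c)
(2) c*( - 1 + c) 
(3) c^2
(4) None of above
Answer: 2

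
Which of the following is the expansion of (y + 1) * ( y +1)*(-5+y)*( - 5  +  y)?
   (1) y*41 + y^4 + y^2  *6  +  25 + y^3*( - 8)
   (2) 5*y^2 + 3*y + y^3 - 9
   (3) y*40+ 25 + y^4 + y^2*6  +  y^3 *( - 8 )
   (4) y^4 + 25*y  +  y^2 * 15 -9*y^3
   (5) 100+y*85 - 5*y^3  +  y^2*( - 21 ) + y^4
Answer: 3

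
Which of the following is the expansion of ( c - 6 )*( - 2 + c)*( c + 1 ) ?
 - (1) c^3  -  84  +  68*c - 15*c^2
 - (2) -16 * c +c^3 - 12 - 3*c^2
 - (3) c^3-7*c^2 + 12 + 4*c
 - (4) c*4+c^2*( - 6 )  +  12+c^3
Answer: 3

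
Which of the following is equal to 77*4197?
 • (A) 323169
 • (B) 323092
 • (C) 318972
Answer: A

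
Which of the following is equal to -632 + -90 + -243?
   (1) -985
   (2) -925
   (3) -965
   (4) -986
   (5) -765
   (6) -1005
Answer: 3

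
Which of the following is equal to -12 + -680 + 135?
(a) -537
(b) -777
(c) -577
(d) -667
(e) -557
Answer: e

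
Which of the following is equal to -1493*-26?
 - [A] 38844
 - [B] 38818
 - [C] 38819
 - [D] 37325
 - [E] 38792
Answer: B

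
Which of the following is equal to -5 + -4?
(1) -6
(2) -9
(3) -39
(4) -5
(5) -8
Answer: 2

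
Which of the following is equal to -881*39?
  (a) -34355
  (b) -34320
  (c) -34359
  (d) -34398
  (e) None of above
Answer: c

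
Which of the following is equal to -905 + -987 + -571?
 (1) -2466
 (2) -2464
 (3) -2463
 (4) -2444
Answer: 3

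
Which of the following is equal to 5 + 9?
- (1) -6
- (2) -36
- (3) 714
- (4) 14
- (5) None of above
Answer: 4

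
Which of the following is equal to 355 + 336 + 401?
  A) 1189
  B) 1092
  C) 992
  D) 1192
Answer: B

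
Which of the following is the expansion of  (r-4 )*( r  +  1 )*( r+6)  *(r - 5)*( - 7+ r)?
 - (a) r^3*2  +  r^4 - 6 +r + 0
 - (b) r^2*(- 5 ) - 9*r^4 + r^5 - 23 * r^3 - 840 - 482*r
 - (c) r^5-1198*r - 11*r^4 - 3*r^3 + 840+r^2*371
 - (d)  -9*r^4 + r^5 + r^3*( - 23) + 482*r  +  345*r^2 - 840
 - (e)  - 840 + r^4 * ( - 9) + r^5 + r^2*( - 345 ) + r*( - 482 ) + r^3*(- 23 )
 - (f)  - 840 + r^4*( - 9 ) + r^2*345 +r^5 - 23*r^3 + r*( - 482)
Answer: f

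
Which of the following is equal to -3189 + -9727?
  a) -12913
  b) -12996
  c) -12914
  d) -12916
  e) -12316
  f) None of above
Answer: d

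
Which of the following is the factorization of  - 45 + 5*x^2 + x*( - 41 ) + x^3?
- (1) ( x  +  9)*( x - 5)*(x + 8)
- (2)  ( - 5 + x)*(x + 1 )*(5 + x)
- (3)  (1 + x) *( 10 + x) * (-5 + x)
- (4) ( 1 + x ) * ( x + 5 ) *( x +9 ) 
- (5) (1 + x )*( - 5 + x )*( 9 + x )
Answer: 5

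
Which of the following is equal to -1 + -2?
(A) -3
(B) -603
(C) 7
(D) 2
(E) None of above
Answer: A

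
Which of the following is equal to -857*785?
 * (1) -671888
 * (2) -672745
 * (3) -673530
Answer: 2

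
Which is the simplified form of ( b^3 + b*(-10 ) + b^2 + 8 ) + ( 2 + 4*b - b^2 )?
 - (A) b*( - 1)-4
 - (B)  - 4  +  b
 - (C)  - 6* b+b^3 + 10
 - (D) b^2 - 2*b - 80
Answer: C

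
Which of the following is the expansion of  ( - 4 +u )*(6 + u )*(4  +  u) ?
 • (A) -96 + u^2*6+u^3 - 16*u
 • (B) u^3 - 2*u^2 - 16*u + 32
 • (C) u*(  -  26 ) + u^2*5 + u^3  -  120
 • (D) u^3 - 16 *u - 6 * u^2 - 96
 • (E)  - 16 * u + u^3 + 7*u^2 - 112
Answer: A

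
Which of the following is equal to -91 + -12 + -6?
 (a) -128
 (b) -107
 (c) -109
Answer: c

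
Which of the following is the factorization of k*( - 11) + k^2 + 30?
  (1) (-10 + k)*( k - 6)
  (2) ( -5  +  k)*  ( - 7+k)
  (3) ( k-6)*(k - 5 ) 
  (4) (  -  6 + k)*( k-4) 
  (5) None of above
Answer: 3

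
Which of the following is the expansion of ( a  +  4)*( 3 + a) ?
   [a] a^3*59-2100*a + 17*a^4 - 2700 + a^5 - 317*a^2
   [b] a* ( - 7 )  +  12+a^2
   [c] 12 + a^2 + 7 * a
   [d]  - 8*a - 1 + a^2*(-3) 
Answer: c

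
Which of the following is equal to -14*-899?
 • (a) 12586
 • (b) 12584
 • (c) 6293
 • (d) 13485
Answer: a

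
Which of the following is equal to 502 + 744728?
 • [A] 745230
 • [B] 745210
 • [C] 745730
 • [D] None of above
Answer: A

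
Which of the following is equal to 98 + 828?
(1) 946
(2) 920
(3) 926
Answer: 3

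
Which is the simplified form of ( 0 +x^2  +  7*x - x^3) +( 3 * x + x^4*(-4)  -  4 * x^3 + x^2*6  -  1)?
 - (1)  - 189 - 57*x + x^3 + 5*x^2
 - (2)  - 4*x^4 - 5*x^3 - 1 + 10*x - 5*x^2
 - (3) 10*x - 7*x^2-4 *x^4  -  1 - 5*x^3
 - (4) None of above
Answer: 4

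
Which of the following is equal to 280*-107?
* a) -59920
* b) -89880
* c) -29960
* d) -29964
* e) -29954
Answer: c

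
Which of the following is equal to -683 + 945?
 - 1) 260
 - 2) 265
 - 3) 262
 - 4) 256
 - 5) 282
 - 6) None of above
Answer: 3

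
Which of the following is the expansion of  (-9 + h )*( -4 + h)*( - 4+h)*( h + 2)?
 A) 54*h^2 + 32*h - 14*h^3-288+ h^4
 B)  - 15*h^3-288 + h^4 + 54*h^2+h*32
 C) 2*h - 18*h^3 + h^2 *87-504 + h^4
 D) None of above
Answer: B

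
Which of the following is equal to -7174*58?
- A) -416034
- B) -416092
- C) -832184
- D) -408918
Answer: B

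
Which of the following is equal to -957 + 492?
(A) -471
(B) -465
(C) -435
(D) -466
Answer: B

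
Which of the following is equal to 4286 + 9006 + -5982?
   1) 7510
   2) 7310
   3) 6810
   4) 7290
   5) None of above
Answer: 2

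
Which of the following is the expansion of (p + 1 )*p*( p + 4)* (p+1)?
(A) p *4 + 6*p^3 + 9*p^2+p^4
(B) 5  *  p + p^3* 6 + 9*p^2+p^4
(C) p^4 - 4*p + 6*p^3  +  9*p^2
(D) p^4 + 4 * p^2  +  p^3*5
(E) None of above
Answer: A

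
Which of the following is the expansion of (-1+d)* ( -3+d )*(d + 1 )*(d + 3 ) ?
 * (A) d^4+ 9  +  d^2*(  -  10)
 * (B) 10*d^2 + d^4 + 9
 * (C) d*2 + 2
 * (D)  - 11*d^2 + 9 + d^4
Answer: A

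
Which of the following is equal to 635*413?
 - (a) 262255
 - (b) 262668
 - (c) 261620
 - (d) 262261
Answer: a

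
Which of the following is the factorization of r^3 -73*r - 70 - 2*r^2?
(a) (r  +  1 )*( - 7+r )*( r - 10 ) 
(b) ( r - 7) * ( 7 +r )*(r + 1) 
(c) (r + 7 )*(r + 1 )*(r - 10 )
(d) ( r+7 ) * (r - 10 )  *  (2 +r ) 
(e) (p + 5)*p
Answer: c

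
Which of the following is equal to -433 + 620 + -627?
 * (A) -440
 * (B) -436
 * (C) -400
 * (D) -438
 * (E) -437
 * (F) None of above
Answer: A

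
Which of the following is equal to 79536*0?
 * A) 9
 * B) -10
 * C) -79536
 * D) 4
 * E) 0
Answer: E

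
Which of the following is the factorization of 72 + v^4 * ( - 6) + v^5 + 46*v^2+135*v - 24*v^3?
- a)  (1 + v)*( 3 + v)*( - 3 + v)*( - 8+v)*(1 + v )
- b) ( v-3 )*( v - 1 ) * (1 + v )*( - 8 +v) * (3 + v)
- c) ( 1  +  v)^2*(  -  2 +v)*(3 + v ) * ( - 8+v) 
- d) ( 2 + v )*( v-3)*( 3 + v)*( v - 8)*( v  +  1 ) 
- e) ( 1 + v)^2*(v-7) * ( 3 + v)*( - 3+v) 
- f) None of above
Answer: a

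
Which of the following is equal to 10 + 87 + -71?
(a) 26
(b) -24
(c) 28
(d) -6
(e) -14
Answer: a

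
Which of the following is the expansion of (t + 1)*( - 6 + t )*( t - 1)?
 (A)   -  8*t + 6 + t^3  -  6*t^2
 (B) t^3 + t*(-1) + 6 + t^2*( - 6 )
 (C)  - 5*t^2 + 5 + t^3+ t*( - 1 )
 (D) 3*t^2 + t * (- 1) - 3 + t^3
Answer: B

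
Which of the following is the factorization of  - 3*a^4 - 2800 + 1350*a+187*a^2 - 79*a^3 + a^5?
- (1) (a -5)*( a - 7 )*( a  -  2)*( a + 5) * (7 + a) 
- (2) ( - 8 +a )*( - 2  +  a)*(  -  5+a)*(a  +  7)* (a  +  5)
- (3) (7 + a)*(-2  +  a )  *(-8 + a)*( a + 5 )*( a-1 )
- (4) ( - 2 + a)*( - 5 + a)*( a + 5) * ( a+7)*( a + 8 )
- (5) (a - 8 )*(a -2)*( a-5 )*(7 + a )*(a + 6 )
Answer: 2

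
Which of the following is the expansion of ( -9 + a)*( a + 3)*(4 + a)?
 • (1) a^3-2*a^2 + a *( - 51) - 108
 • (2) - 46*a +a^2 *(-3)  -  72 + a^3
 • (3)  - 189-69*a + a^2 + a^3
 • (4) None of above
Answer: 1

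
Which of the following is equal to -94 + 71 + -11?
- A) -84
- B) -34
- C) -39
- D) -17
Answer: B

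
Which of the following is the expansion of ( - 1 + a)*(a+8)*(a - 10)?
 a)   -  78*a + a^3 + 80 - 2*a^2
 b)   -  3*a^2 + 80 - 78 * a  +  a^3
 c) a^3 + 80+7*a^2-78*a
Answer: b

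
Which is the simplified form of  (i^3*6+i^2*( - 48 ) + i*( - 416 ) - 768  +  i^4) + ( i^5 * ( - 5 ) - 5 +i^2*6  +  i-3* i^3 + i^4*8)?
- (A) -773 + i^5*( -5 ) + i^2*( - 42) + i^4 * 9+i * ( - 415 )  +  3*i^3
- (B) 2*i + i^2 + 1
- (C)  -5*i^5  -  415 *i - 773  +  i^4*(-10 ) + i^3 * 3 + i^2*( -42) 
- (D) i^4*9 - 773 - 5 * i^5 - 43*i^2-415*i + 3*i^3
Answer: A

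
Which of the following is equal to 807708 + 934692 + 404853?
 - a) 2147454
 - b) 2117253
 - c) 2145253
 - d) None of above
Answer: d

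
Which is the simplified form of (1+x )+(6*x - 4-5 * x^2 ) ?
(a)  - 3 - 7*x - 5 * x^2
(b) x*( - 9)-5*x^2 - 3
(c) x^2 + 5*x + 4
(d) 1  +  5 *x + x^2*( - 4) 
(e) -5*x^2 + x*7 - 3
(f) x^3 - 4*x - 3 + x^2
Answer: e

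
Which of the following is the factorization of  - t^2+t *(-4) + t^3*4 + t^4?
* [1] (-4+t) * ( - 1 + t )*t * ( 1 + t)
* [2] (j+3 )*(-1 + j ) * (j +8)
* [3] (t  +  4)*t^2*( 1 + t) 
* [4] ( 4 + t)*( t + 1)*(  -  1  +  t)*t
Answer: 4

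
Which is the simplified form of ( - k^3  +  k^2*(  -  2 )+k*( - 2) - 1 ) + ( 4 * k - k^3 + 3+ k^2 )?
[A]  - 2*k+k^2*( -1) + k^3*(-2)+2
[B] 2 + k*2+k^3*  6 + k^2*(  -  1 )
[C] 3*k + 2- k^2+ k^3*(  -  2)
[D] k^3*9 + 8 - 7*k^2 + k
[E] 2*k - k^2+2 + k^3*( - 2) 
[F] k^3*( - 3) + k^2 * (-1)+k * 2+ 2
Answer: E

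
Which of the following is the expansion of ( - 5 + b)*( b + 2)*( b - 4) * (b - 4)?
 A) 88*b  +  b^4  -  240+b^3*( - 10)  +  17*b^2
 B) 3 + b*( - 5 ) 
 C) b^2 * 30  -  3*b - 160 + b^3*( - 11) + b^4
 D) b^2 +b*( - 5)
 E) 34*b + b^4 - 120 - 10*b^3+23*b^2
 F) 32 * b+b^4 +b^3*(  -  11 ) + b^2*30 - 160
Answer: F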